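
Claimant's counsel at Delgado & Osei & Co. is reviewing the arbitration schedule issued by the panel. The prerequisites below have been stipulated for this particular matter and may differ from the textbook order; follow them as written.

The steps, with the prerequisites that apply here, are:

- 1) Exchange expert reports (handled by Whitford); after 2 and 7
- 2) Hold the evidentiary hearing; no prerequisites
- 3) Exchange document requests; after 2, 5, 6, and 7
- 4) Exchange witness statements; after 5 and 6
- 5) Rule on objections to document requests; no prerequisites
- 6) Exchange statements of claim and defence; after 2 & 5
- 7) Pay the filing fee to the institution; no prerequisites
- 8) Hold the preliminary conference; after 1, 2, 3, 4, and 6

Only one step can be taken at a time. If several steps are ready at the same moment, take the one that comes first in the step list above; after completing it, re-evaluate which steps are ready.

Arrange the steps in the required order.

2, 5 and 7 have no prerequisites; 2 is listed earlier, so 2 is first.
Ready: 5 and 7. 5 is listed earlier → 5.
6 now also ready, so the ready set is {6, 7}; 6 is listed earlier → 6.
4 and 7 are both available; 4 is listed earlier → 4.
7 is the only step now ready → 7.
Ready: 1 and 3. 1 is listed earlier → 1.
3 is the only step now ready → 3.
8 needed 1, 2, 3, 4 and 6, now all done → 8.

2 → 5 → 6 → 4 → 7 → 1 → 3 → 8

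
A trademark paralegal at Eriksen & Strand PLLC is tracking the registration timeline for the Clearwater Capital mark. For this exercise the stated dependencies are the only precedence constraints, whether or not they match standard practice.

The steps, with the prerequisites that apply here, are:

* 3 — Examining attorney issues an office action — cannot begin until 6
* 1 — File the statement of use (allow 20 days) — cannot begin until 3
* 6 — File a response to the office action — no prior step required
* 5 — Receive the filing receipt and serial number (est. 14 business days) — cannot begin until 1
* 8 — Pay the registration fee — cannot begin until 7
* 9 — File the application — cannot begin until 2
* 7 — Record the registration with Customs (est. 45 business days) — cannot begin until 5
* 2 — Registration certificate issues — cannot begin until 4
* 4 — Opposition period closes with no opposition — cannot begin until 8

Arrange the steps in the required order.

6 3 1 5 7 8 4 2 9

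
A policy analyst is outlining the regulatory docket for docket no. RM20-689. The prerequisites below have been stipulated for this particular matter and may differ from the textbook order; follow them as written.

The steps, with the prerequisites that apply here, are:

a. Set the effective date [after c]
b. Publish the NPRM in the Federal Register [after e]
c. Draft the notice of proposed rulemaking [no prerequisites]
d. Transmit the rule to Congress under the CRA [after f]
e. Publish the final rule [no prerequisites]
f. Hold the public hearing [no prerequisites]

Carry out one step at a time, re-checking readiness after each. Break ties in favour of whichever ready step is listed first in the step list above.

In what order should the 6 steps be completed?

c a e b f d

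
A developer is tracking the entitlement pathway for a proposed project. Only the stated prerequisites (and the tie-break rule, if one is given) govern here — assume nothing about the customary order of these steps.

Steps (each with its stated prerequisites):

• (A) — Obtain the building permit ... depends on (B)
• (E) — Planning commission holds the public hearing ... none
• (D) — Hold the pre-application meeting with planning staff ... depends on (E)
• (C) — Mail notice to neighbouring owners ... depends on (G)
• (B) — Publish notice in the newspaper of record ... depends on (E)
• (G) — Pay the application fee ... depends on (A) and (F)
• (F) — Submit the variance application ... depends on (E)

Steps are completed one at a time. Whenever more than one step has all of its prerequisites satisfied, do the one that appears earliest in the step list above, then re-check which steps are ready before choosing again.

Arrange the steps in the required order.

(E) (D) (B) (A) (F) (G) (C)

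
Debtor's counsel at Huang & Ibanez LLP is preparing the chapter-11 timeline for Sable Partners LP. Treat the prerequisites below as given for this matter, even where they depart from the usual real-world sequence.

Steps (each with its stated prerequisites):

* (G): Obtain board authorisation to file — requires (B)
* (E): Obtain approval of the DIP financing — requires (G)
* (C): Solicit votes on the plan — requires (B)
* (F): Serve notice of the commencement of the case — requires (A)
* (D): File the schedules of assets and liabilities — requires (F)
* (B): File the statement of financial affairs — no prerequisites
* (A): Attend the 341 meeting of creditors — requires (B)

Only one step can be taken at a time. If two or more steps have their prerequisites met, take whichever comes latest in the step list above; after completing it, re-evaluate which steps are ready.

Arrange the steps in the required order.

(B), (A), (F), (D), (C), (G), (E)

Only (B) has no prerequisites, so it is first.
Ready: (A), (C) and (G). (A) is listed later → (A).
(F), (C) and (G) are all available; (F) is listed later → (F).
(D) now also ready, so the ready set is {(D), (C), (G)}; (D) is listed later → (D).
(C) and (G) are both available; (C) is listed later → (C).
(G) is the only step now ready → (G).
(E) needed (G), now all done → (E).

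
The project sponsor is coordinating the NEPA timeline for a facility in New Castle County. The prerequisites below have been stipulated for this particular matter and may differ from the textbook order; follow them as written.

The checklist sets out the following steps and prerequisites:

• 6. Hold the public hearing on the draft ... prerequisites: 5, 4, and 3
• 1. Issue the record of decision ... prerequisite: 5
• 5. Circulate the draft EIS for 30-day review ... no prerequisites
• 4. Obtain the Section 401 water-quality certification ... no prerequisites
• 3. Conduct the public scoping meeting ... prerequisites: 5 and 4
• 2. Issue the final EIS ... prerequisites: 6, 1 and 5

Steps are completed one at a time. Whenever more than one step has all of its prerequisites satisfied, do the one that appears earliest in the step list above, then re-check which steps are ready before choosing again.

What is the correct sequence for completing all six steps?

5 1 4 3 6 2

Nothing is required for 5 and 4. 5 is listed earlier → 5 first.
Now 1 and 4 have their prerequisites met. 1 is listed earlier, so 1 next.
Next only 4 has its prerequisites met → 4.
Next only 3 has its prerequisites met → 3.
6 needed 5, 4 and 3, now all done → 6.
2 needed 6, 1 and 5, now all done → 2.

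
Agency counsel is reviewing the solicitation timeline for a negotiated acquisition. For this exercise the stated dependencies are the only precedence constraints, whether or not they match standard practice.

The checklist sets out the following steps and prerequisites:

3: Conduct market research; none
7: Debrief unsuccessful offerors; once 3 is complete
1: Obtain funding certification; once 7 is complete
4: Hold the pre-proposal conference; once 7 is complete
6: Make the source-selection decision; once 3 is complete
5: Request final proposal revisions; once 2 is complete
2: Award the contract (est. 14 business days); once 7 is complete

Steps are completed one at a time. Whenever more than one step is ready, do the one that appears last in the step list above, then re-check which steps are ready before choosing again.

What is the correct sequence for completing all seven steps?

3 → 6 → 7 → 2 → 5 → 4 → 1

Only 3 has no prerequisites, so it is first.
Now 6 and 7 have their prerequisites met. 6 is listed later, so 6 next.
Next only 7 has its prerequisites met → 7.
Now 2, 4 and 1 have their prerequisites met. 2 is listed later, so 2 next.
5 now also ready, so the ready set is {5, 4, 1}; 5 is listed later → 5.
Ready: 4 and 1. 4 is listed later → 4.
1 needed 7, now all done → 1.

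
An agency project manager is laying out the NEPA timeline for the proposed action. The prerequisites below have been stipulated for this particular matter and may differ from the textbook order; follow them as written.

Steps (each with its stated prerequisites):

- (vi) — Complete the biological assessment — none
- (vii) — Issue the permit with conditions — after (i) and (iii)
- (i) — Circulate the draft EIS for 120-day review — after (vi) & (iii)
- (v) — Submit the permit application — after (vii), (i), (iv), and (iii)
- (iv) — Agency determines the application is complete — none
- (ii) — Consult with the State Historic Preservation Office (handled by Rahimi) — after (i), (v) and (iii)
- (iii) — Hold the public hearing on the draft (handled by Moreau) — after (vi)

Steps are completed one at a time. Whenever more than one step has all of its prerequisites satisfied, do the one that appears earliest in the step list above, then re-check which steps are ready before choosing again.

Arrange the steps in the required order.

(vi) (iv) (iii) (i) (vii) (v) (ii)

(vi) and (iv) have no prerequisites; (vi) is listed earlier, so (vi) is first.
Now (iv) and (iii) have their prerequisites met. (iv) is listed earlier, so (iv) next.
That leaves (iii) as the only ready step → (iii).
(i) is the only step now ready → (i).
That leaves (vii) as the only ready step → (vii).
(v) needed (vii), (i), (iv) and (iii), now all done → (v).
Next only (ii) has its prerequisites met → (ii).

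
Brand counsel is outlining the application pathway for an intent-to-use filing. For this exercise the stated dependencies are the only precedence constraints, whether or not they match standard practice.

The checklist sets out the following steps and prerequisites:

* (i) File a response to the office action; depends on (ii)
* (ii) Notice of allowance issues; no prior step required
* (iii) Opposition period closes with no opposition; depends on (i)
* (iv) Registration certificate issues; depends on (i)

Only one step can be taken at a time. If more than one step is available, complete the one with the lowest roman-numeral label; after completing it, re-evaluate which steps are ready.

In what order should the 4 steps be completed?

(ii) (i) (iii) (iv)

Only (ii) has no prerequisites, so it is first.
Next only (i) has its prerequisites met → (i).
Ready: (iii) and (iv). (iii) has the earlier label → (iii).
(iv) needed (i), now all done → (iv).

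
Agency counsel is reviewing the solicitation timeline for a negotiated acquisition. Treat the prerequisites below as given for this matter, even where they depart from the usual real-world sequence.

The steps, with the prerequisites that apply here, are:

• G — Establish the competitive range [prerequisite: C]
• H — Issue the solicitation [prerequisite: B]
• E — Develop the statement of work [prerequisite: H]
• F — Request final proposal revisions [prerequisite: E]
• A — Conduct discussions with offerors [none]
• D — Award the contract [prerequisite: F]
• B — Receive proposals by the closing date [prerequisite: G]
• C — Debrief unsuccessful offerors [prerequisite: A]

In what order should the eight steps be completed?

A has no prerequisites → A first.
Next only C has its prerequisites met → C.
That leaves G as the only ready step → G.
That leaves B as the only ready step → B.
Next only H has its prerequisites met → H.
E needed H, now all done → E.
Next only F has its prerequisites met → F.
Next only D has its prerequisites met → D.

A → C → G → B → H → E → F → D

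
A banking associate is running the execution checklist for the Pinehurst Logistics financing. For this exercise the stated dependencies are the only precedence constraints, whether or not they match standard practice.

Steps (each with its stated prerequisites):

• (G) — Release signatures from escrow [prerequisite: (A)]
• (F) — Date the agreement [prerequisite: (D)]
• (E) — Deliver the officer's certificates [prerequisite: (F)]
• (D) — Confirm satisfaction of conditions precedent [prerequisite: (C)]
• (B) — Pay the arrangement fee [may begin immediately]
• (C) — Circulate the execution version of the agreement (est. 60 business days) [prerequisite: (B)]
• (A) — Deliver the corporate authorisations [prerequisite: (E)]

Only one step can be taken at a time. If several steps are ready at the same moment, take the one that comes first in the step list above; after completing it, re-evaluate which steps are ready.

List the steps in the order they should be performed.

(B) (C) (D) (F) (E) (A) (G)

(B) is the only step with nothing outstanding, so it goes first.
(C) needed (B), now all done → (C).
(D) is the only step now ready → (D).
(F) needed (D), now all done → (F).
(E) needed (F), now all done → (E).
(A) needed (E), now all done → (A).
That leaves (G) as the only ready step → (G).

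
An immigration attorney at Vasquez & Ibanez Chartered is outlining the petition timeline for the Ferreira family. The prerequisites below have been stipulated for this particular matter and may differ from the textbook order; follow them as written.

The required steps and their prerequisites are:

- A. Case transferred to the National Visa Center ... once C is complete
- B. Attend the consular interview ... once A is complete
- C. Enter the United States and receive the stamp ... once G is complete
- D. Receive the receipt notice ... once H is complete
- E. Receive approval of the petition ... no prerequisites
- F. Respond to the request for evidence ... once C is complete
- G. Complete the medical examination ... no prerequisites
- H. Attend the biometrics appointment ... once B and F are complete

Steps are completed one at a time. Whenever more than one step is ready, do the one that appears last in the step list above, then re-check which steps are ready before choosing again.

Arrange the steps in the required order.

Nothing is required for G and E. G is listed later → G first.
C now also ready, so the ready set is {E, C}; E is listed later → E.
Next only C has its prerequisites met → C.
Now F and A have their prerequisites met. F is listed later, so F next.
A needed C, now all done → A.
Next only B has its prerequisites met → B.
H needed F and B, now all done → H.
Next only D has its prerequisites met → D.

G, E, C, F, A, B, H, D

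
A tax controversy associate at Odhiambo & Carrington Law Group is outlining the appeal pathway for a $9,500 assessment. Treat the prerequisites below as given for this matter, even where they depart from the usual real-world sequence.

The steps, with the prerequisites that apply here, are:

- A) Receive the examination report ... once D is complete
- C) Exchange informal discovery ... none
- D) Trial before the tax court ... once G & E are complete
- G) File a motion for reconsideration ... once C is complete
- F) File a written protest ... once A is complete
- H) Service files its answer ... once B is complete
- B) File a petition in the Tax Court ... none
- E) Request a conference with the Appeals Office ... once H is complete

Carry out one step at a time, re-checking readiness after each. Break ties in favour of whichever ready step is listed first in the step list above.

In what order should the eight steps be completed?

C, G, B, H, E, D, A, F

Nothing is required for C and B. C is listed earlier → C first.
Now G and B have their prerequisites met. G is listed earlier, so G next.
That leaves B as the only ready step → B.
H needed B, now all done → H.
E is the only step now ready → E.
D needed G and E, now all done → D.
Next only A has its prerequisites met → A.
F needed A, now all done → F.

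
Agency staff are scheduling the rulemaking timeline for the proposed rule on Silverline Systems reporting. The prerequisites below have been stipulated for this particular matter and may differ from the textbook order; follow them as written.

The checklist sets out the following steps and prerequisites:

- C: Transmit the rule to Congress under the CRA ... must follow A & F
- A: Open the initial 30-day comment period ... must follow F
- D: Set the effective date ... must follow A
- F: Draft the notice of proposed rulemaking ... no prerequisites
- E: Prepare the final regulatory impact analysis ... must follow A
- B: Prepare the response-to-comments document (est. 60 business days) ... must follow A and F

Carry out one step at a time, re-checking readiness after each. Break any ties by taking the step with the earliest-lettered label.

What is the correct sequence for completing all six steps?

F, A, B, C, D, E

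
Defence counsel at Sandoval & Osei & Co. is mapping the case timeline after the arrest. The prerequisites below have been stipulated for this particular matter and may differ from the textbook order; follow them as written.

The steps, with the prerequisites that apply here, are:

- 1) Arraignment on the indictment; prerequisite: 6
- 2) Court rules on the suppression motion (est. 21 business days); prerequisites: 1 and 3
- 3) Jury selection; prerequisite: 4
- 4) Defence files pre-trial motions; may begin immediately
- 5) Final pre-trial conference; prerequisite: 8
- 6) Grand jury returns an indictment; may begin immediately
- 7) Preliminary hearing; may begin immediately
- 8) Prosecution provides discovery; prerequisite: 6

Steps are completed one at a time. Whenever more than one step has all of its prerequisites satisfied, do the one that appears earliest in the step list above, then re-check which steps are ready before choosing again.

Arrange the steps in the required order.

Nothing is required for 4, 6 and 7. 4 is listed earlier → 4 first.
Now 3, 6 and 7 have their prerequisites met. 3 is listed earlier, so 3 next.
6 and 7 are both available; 6 is listed earlier → 6.
Now 1, 7 and 8 have their prerequisites met. 1 is listed earlier, so 1 next.
2, 7 and 8 are all available; 2 is listed earlier → 2.
7 and 8 are both available; 7 is listed earlier → 7.
8 needed 6, now all done → 8.
5 is the only step now ready → 5.

4, 3, 6, 1, 2, 7, 8, 5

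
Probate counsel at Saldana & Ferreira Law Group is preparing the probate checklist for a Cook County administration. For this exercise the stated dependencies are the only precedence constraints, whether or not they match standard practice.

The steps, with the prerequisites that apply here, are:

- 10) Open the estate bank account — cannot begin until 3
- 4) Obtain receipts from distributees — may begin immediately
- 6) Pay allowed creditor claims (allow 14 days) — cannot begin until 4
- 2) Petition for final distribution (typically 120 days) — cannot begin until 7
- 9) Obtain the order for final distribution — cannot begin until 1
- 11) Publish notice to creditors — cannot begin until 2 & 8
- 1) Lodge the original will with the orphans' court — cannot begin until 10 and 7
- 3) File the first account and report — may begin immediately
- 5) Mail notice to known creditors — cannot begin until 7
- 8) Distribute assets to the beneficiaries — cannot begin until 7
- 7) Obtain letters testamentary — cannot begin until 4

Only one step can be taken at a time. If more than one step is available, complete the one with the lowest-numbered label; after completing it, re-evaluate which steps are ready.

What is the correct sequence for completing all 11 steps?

Nothing is required for 3 and 4. 3 has the earlier label → 3 first.
10 now also ready, so the ready set is {4, 10}; 4 has the earlier label → 4.
Ready: 6, 7 and 10. 6 has the earlier label → 6.
7 and 10 are both available; 7 has the earlier label → 7.
2, 5, 8 and 10 are all available; 2 has the earlier label → 2.
Now 5, 8 and 10 have their prerequisites met. 5 has the earlier label, so 5 next.
Ready: 8 and 10. 8 has the earlier label → 8.
11 now also ready, so the ready set is {10, 11}; 10 has the earlier label → 10.
Now 1 and 11 have their prerequisites met. 1 has the earlier label, so 1 next.
9 and 11 are both available; 9 has the earlier label → 9.
11 is the only step now ready → 11.

3, 4, 6, 7, 2, 5, 8, 10, 1, 9, 11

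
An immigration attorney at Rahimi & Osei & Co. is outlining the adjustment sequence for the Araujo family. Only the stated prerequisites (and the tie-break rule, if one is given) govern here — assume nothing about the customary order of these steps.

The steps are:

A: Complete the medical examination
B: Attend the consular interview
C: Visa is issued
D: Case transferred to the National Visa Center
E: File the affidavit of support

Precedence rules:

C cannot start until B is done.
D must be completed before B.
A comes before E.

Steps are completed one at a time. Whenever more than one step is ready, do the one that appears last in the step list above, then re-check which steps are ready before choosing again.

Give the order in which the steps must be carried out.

Nothing is required for D and A. D is listed later → D first.
B now also ready, so the ready set is {B, A}; B is listed later → B.
C now also ready, so the ready set is {C, A}; C is listed later → C.
That leaves A as the only ready step → A.
E is the only step now ready → E.

D B C A E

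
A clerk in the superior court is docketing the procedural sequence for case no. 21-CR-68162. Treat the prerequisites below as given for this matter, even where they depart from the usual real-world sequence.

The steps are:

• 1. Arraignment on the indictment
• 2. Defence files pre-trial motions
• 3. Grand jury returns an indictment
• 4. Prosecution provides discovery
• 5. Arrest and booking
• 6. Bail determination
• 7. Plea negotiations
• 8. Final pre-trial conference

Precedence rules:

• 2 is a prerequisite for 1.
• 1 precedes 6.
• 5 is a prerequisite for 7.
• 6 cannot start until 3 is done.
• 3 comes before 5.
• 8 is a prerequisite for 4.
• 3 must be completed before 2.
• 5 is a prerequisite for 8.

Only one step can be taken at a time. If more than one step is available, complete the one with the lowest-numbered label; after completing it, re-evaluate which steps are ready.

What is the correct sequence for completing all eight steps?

3, 2, 1, 5, 6, 7, 8, 4

3 is the only step with nothing outstanding, so it goes first.
2 and 5 are both available; 2 has the earlier label → 2.
1 now also ready, so the ready set is {1, 5}; 1 has the earlier label → 1.
6 now also ready, so the ready set is {5, 6}; 5 has the earlier label → 5.
6, 7 and 8 are all available; 6 has the earlier label → 6.
Now 7 and 8 have their prerequisites met. 7 has the earlier label, so 7 next.
8 is the only step now ready → 8.
4 needed 8, now all done → 4.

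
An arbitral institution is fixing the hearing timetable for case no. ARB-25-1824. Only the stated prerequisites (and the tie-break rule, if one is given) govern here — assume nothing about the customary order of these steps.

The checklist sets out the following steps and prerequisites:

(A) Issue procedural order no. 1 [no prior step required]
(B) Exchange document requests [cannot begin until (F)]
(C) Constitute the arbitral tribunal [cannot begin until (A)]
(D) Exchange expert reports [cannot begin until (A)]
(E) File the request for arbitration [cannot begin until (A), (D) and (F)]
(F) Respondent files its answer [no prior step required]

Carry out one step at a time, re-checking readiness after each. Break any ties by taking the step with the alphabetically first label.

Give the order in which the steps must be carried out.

(A) and (F) have no prerequisites; (A) has the earlier label, so (A) is first.
Ready: (C), (D) and (F). (C) has the earlier label → (C).
(D) and (F) are both available; (D) has the earlier label → (D).
Next only (F) has its prerequisites met → (F).
Now (B) and (E) have their prerequisites met. (B) has the earlier label, so (B) next.
(E) is the only step now ready → (E).

(A) → (C) → (D) → (F) → (B) → (E)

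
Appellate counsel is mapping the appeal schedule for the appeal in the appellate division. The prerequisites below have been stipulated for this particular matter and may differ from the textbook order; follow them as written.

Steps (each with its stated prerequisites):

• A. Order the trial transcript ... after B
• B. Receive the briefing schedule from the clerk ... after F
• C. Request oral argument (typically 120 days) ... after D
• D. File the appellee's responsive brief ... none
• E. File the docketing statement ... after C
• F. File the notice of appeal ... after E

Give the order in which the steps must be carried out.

D is the only step with nothing outstanding, so it goes first.
C needed D, now all done → C.
E is the only step now ready → E.
F is the only step now ready → F.
B needed F, now all done → B.
A needed B, now all done → A.

D, C, E, F, B, A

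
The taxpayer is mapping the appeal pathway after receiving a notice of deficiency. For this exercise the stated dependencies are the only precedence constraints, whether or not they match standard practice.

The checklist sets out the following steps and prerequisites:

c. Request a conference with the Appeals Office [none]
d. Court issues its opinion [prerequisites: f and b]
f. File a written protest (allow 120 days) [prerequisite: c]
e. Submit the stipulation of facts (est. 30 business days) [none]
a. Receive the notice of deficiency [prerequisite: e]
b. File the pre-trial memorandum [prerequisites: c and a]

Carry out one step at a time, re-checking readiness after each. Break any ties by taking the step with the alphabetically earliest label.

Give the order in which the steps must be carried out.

c e a b f d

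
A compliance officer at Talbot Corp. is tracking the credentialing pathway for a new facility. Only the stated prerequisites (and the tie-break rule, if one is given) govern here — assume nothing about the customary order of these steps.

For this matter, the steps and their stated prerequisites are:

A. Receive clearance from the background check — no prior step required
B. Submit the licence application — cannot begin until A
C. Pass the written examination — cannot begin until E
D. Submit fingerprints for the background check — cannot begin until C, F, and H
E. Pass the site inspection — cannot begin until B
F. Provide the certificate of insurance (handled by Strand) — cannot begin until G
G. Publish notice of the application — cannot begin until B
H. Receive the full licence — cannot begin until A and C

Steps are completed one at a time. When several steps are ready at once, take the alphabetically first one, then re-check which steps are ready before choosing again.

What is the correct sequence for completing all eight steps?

A is the only step with nothing outstanding, so it goes first.
That leaves B as the only ready step → B.
Now E and G have their prerequisites met. E has the earlier label, so E next.
C now also ready, so the ready set is {C, G}; C has the earlier label → C.
Ready: G and H. G has the earlier label → G.
F now also ready, so the ready set is {F, H}; F has the earlier label → F.
Next only H has its prerequisites met → H.
D needed C, F and H, now all done → D.

A, B, E, C, G, F, H, D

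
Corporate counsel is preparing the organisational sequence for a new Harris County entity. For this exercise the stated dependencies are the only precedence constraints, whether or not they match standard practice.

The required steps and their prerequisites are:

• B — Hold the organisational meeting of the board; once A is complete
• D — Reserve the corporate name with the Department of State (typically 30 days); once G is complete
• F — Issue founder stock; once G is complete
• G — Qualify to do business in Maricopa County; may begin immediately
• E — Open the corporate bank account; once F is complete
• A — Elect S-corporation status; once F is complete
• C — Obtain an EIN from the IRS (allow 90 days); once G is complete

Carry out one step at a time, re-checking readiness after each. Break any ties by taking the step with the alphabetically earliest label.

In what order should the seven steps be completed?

G is the only step with nothing outstanding, so it goes first.
Now C, D and F have their prerequisites met. C has the earlier label, so C next.
Ready: D and F. D has the earlier label → D.
F needed G, now all done → F.
Now A and E have their prerequisites met. A has the earlier label, so A next.
Now B and E have their prerequisites met. B has the earlier label, so B next.
That leaves E as the only ready step → E.

G → C → D → F → A → B → E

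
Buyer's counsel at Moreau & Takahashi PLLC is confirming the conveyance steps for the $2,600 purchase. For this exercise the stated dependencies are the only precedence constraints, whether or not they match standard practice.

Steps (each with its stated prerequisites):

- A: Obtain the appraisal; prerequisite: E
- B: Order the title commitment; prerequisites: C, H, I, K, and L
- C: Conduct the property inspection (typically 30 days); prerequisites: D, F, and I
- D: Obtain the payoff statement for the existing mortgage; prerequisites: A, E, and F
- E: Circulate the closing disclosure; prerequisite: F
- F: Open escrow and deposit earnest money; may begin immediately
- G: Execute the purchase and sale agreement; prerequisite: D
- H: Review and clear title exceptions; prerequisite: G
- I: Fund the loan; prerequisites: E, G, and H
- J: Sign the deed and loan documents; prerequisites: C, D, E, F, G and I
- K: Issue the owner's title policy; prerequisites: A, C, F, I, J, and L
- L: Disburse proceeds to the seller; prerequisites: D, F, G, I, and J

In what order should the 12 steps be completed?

F, E, A, D, G, H, I, C, J, L, K, B

Only F has no prerequisites, so it is first.
That leaves E as the only ready step → E.
A needed E, now all done → A.
D needed A, E and F, now all done → D.
Next only G has its prerequisites met → G.
H is the only step now ready → H.
I is the only step now ready → I.
That leaves C as the only ready step → C.
J needed C, D, E, F, G and I, now all done → J.
L is the only step now ready → L.
That leaves K as the only ready step → K.
B needed C, H, I, K and L, now all done → B.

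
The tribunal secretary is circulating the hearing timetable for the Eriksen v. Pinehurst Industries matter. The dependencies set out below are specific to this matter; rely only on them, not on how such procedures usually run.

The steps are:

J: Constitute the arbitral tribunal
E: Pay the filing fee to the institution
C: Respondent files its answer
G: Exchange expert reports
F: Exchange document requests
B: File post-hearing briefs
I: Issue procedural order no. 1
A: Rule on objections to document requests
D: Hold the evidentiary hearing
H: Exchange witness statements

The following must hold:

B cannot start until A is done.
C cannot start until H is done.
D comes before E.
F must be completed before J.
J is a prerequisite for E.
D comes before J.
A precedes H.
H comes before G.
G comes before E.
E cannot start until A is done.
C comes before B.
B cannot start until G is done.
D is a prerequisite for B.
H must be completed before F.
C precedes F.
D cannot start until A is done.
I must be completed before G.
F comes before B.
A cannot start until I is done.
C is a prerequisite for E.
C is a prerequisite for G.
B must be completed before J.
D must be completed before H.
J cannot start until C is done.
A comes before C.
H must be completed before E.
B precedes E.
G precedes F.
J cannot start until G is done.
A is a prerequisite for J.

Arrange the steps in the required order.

I A D H C G F B J E

I is the only step with nothing outstanding, so it goes first.
A is the only step now ready → A.
Next only D has its prerequisites met → D.
That leaves H as the only ready step → H.
C needed A and H, now all done → C.
G needed C, I and H, now all done → G.
Next only F has its prerequisites met → F.
B needed C, G, F, A and D, now all done → B.
That leaves J as the only ready step → J.
E needed J, C, G, B, A, D and H, now all done → E.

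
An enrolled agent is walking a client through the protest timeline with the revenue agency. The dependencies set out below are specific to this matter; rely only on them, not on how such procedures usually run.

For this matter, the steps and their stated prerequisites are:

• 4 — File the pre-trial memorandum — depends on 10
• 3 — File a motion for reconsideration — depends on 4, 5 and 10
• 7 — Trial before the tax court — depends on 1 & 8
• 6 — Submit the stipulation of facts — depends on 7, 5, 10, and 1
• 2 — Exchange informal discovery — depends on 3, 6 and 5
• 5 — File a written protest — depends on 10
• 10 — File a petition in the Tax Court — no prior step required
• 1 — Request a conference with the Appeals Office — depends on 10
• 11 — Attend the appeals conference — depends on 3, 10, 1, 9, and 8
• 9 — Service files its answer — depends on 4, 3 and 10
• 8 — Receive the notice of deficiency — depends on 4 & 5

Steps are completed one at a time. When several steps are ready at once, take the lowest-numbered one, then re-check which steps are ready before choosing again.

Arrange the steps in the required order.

10 → 1 → 4 → 5 → 3 → 8 → 7 → 6 → 2 → 9 → 11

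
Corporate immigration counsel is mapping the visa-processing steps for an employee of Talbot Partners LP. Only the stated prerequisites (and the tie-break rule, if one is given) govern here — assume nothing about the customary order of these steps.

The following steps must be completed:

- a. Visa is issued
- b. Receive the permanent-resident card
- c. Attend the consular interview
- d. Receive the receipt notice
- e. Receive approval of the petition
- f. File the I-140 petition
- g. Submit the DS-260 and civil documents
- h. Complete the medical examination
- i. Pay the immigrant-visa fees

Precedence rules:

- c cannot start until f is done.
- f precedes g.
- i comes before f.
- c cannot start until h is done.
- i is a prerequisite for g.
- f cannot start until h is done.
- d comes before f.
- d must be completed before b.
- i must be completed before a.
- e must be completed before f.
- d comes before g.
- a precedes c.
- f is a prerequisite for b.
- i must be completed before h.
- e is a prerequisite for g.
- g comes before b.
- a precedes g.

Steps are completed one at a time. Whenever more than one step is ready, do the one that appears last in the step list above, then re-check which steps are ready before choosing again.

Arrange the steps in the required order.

Nothing is required for i, e and d. i is listed later → i first.
h and a now also ready, so the ready set is {h, e, d, a}; h is listed later → h.
e, d and a are all available; e is listed later → e.
Ready: d and a. d is listed later → d.
Ready: f and a. f is listed later → f.
a is the only step now ready → a.
g and c are both available; g is listed later → g.
c and b are both available; c is listed later → c.
b needed g, f and d, now all done → b.

i, h, e, d, f, a, g, c, b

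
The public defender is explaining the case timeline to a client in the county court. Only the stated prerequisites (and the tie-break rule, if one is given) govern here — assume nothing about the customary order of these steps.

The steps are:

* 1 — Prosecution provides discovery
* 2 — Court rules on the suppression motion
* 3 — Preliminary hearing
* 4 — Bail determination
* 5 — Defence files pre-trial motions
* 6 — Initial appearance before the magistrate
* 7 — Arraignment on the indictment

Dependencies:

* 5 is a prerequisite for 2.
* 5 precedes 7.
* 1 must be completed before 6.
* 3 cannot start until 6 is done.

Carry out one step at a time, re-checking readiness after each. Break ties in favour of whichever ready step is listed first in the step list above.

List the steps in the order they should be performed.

Nothing is required for 1, 4 and 5. 1 is listed earlier → 1 first.
6 now also ready, so the ready set is {4, 5, 6}; 4 is listed earlier → 4.
Now 5 and 6 have their prerequisites met. 5 is listed earlier, so 5 next.
2, 6 and 7 are all available; 2 is listed earlier → 2.
6 and 7 are both available; 6 is listed earlier → 6.
3 and 7 are both available; 3 is listed earlier → 3.
That leaves 7 as the only ready step → 7.

1, 4, 5, 2, 6, 3, 7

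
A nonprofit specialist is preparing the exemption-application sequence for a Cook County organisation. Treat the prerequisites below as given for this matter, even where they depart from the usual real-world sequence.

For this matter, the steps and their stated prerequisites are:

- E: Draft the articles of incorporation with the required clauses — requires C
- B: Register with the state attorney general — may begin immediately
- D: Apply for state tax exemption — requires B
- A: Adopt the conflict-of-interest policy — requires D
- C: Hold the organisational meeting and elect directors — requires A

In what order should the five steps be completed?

B, D, A, C, E

B is the only step with nothing outstanding, so it goes first.
D needed B, now all done → D.
A needed D, now all done → A.
C needed A, now all done → C.
That leaves E as the only ready step → E.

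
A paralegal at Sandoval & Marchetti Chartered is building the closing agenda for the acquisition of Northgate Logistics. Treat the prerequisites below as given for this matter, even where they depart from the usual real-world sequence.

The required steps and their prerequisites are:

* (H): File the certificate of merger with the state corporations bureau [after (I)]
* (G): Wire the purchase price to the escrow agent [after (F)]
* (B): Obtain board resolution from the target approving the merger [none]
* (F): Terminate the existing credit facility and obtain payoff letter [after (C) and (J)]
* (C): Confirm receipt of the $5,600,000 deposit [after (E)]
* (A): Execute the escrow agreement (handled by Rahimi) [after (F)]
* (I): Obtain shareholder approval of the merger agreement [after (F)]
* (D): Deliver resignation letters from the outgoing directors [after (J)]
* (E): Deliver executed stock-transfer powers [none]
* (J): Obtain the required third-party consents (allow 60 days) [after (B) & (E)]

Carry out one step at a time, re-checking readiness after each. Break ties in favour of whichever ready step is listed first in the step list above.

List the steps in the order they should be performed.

(B) (E) (C) (J) (F) (G) (A) (I) (H) (D)

(B) and (E) have no prerequisites; (B) is listed earlier, so (B) is first.
Next only (E) has its prerequisites met → (E).
(C) and (J) are both available; (C) is listed earlier → (C).
(J) needed (B) and (E), now all done → (J).
Ready: (F) and (D). (F) is listed earlier → (F).
(G), (A) and (I) now also ready, so the ready set is {(G), (A), (I), (D)}; (G) is listed earlier → (G).
Now (A), (I) and (D) have their prerequisites met. (A) is listed earlier, so (A) next.
Ready: (I) and (D). (I) is listed earlier → (I).
(H) now also ready, so the ready set is {(H), (D)}; (H) is listed earlier → (H).
That leaves (D) as the only ready step → (D).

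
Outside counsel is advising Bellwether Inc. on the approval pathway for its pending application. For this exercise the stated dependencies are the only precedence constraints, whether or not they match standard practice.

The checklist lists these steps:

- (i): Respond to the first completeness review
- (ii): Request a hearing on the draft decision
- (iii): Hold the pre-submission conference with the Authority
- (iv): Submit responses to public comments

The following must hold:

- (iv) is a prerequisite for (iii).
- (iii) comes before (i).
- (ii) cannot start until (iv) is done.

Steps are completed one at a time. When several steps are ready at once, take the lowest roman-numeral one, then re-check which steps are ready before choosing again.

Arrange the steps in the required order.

(iv) (ii) (iii) (i)

(iv) is the only step with nothing outstanding, so it goes first.
(ii) and (iii) are both available; (ii) has the earlier label → (ii).
(iii) is the only step now ready → (iii).
(i) is the only step now ready → (i).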